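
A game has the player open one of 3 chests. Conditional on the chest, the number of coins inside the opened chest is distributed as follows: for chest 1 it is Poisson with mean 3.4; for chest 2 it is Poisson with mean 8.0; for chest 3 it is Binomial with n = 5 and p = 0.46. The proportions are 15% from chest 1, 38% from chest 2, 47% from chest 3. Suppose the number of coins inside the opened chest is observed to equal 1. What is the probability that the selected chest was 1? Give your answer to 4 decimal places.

Likelihoods P(X=1 | ·): 1: 0.113469; 2: 0.0026837; 3: 0.19557.
Posterior ∝ prior × likelihood. Numerator for 1: 0.15·0.113469 = 0.0170204.
Normalizing constant: 0.15·0.113469 + 0.38·0.0026837 + 0.47·0.19557 = 0.109958.
P(1 | observation) = 0.0170204 / 0.109958 = 0.154789.

0.1548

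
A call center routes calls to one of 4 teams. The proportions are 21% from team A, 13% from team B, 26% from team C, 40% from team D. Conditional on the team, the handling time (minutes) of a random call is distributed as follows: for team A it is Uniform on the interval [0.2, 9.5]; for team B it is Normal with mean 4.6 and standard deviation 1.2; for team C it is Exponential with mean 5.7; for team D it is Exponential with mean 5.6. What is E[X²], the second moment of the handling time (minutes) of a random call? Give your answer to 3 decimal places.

For each component E[X²] = Var + (mean)², giving A: 30.73; B: 22.6; C: 64.98; D: 62.72.
Overall E[X²] = 0.21·30.73 + 0.13·22.6 + 0.26·64.98 + 0.4·62.72 = 51.3741.

51.374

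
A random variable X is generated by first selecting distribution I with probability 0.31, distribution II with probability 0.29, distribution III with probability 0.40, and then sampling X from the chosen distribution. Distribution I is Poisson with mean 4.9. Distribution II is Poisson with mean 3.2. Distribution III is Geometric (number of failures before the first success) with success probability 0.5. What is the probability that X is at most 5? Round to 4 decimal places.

Conditional on each component, P(X ≤ 5): I: 0.633501; II: 0.894592; III: 0.984375.
By total probability, P(X ≤ 5) = 0.31·0.633501 + 0.29·0.894592 + 0.4·0.984375 = 0.849567.

0.8496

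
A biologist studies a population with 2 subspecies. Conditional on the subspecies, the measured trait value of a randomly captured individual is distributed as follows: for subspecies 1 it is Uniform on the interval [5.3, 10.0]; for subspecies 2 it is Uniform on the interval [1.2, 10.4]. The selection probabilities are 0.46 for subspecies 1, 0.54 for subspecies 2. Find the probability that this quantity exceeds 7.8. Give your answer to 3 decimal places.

0.368

Conditional on each subspecies, P(X > 7.8): 1: 0.468085; 2: 0.282609.
By total probability, P(X > 7.8) = 0.46·0.468085 + 0.54·0.282609 = 0.367928.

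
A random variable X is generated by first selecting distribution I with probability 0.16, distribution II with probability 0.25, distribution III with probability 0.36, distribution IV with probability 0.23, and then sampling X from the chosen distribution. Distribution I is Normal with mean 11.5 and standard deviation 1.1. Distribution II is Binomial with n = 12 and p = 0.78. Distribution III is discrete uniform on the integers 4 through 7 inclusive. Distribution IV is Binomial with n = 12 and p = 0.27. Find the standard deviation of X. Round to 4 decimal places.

3.2230

Per component, I: μ=11.5, E[X²]=133.46; II: μ=9.36, E[X²]=89.6688; III: μ=5.5, E[X²]=31.5; IV: μ=3.24, E[X²]=12.8628.
E[X] = 0.16·11.5 + 0.25·9.36 + 0.36·5.5 + 0.23·3.24 = 6.9052.
E[X²] = 0.16·133.46 + 0.25·89.6688 + 0.36·31.5 + 0.23·12.8628 = 58.0692.
Var(X) = E[X²] − (E[X])² = 58.0692 − 47.6818 = 10.3875.
SD(X) = √10.3875 = 3.22296.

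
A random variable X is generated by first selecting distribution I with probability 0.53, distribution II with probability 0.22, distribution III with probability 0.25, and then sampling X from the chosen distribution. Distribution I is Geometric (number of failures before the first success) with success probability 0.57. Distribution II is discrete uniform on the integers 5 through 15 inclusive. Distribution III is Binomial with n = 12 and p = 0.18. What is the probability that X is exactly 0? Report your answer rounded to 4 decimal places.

Conditional on each component, P(X = 0): I: 0.57; II: 0; III: 0.0924201.
By total probability, P(X = 0) = 0.53·0.57 + 0.22·0 + 0.25·0.0924201 = 0.325205.

0.3252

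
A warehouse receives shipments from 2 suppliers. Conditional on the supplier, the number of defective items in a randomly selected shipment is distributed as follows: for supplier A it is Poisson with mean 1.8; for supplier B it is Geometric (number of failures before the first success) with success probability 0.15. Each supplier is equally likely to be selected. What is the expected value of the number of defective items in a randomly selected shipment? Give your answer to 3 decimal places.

Component means — A: 1.8; B: 5.66667.
E[X] = 0.5·1.8 + 0.5·5.66667 = 3.73333.

3.733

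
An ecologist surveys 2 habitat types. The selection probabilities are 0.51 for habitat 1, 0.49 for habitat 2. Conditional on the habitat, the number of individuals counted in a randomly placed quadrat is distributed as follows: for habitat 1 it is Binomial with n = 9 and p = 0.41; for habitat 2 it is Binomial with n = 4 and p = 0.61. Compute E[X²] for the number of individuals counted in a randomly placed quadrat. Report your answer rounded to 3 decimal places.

11.438

For each component E[X²] = Var + (mean)², giving 1: 15.7932; 2: 6.9052.
Overall E[X²] = 0.51·15.7932 + 0.49·6.9052 = 11.4381.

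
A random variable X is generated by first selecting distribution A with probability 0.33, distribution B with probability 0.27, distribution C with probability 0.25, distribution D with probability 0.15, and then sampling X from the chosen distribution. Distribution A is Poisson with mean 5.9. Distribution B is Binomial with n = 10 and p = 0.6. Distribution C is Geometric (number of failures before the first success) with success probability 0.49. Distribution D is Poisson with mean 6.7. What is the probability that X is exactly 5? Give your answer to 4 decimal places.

0.1330

Conditional on each component, P(X = 5): A: 0.163208; B: 0.200658; C: 0.0169062; D: 0.13849.
By total probability, P(X = 5) = 0.33·0.163208 + 0.27·0.200658 + 0.25·0.0169062 + 0.15·0.13849 = 0.133036.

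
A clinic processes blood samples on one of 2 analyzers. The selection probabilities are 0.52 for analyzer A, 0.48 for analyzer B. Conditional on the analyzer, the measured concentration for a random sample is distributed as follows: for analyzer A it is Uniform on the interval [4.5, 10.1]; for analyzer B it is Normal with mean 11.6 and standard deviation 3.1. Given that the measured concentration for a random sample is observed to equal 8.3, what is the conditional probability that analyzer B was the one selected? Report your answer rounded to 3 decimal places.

Likelihoods f(8.3 | ·): A: 0.178571; B: 0.0730261.
Posterior ∝ prior × likelihood. Numerator for B: 0.48·0.0730261 = 0.0350525.
Normalizing constant: 0.52·0.178571 + 0.48·0.0730261 = 0.12791.
P(B | observation) = 0.0350525 / 0.12791 = 0.274041.

0.274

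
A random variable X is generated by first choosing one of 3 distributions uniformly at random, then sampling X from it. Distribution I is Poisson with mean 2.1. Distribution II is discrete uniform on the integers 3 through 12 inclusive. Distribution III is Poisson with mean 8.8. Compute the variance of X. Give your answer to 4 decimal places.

Per component, I: μ=2.1, E[X²]=6.51; II: μ=7.5, E[X²]=64.5; III: μ=8.8, E[X²]=86.24.
E[X] = 0.333333·2.1 + 0.333333·7.5 + 0.333333·8.8 = 6.13333.
E[X²] = 0.333333·6.51 + 0.333333·64.5 + 0.333333·86.24 = 52.4167.
Var(X) = E[X²] − (E[X])² = 52.4167 − 37.6178 = 14.7989.

14.7989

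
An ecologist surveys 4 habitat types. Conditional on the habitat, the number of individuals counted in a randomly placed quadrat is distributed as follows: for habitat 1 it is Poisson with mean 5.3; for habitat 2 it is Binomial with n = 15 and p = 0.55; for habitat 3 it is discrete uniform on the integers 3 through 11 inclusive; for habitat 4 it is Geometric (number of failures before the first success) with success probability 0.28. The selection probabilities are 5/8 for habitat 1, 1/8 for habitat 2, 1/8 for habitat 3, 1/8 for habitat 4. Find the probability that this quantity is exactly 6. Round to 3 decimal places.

0.128

Conditional on each habitat, P(X = 6): 1: 0.15366; 2: 0.104832; 3: 0.111111; 4: 0.0390079.
By total probability, P(X = 6) = 0.625·0.15366 + 0.125·0.104832 + 0.125·0.111111 + 0.125·0.0390079 = 0.127907.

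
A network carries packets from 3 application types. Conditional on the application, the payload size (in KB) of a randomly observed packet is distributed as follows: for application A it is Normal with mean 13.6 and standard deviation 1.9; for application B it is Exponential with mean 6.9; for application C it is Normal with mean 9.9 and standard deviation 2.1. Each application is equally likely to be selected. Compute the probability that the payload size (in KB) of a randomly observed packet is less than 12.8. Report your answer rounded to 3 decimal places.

0.699

Conditional on each application, P(X < 12.8): A: 0.336858; B: 0.843558; C: 0.916353.
By total probability, P(X < 12.8) = 0.333333·0.336858 + 0.333333·0.843558 + 0.333333·0.916353 = 0.698923.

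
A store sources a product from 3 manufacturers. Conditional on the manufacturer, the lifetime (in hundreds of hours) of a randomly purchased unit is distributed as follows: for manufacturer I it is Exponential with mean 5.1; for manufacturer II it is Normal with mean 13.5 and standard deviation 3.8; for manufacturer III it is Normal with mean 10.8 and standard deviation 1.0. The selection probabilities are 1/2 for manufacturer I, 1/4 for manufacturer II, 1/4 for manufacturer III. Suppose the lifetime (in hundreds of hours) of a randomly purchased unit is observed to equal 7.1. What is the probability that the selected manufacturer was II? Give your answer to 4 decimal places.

0.2061

Likelihoods f(7.1 | ·): I: 0.0487331; II: 0.0254199; III: 0.00042478.
Posterior ∝ prior × likelihood. Numerator for II: 0.25·0.0254199 = 0.00635498.
Normalizing constant: 0.5·0.0487331 + 0.25·0.0254199 + 0.25·0.00042478 = 0.0308277.
P(II | observation) = 0.00635498 / 0.0308277 = 0.206145.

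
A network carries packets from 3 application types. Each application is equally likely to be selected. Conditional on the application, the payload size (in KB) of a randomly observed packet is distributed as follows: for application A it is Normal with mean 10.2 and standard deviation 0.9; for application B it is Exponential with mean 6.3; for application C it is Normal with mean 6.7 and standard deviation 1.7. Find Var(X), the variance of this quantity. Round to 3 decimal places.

Per component, A: μ=10.2, E[X²]=104.85; B: μ=6.3, E[X²]=79.38; C: μ=6.7, E[X²]=47.78.
E[X] = 0.333333·10.2 + 0.333333·6.3 + 0.333333·6.7 = 7.73333.
E[X²] = 0.333333·104.85 + 0.333333·79.38 + 0.333333·47.78 = 77.3367.
Var(X) = E[X²] − (E[X])² = 77.3367 − 59.8044 = 17.5322.

17.532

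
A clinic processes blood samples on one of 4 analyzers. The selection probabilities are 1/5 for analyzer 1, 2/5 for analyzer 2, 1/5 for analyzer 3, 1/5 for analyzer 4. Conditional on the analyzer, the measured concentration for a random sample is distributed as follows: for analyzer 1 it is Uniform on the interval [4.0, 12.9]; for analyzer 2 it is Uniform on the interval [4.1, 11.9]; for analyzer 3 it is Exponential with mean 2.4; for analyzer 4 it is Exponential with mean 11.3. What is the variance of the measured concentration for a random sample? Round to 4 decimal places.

Per component, 1: μ=8.45, E[X²]=78.0033; 2: μ=8, E[X²]=69.07; 3: μ=2.4, E[X²]=11.52; 4: μ=11.3, E[X²]=255.38.
E[X] = 0.2·8.45 + 0.4·8 + 0.2·2.4 + 0.2·11.3 = 7.63.
E[X²] = 0.2·78.0033 + 0.4·69.07 + 0.2·11.52 + 0.2·255.38 = 96.6087.
Var(X) = E[X²] − (E[X])² = 96.6087 − 58.2169 = 38.3918.

38.3918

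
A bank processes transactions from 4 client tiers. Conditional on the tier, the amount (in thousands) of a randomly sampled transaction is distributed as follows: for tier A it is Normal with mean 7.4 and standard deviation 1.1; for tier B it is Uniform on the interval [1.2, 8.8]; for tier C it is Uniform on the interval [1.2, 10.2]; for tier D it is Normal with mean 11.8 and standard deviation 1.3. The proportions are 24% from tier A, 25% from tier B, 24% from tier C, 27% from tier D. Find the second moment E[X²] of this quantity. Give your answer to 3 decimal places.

For each component E[X²] = Var + (mean)², giving A: 55.97; B: 29.8133; C: 39.24; D: 140.93.
Overall E[X²] = 0.24·55.97 + 0.25·29.8133 + 0.24·39.24 + 0.27·140.93 = 68.3548.

68.355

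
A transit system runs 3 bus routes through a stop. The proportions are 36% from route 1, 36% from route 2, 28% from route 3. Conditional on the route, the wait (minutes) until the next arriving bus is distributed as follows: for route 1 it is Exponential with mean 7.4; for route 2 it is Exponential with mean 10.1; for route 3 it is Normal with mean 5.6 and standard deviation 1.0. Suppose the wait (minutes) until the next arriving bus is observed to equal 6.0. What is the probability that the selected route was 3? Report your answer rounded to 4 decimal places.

0.7140

Likelihoods f(6.0 | ·): 1: 0.0600672; 2: 0.0546615; 3: 0.36827.
Posterior ∝ prior × likelihood. Numerator for 3: 0.28·0.36827 = 0.103116.
Normalizing constant: 0.36·0.0600672 + 0.36·0.0546615 + 0.28·0.36827 = 0.144418.
P(3 | observation) = 0.103116 / 0.144418 = 0.714008.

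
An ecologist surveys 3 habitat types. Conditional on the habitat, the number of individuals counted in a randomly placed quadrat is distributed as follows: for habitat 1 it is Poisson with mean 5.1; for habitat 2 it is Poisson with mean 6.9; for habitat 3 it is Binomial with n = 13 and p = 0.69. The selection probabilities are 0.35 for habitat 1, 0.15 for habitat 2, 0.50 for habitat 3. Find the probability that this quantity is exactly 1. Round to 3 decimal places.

Conditional on each habitat, P(X = 1): 1: 0.0310934; 2: 0.00695372; 3: 7.06534e-06.
By total probability, P(X = 1) = 0.35·0.0310934 + 0.15·0.00695372 + 0.5·7.06534e-06 = 0.0119293.

0.012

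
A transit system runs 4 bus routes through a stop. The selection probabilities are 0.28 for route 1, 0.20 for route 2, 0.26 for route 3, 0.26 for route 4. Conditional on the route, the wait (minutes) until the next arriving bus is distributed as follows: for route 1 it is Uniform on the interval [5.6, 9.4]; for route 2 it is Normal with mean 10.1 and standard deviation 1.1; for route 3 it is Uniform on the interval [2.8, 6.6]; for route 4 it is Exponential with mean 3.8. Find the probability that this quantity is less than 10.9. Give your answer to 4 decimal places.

Conditional on each route, P(X < 10.9): 1: 1; 2: 0.766471; 3: 1; 4: 0.943211.
By total probability, P(X < 10.9) = 0.28·1 + 0.2·0.766471 + 0.26·1 + 0.26·0.943211 = 0.938529.

0.9385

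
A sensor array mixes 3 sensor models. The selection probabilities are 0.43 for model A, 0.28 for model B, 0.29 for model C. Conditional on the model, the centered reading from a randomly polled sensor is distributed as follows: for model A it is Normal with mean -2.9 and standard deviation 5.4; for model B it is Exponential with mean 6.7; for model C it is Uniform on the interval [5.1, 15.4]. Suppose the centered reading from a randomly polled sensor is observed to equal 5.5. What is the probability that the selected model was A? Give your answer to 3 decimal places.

0.169

Likelihoods f(5.5 | ·): A: 0.022033; B: 0.0656772; C: 0.0970874.
Posterior ∝ prior × likelihood. Numerator for A: 0.43·0.022033 = 0.00947419.
Normalizing constant: 0.43·0.022033 + 0.28·0.0656772 + 0.29·0.0970874 = 0.0560192.
P(A | observation) = 0.00947419 / 0.0560192 = 0.169124.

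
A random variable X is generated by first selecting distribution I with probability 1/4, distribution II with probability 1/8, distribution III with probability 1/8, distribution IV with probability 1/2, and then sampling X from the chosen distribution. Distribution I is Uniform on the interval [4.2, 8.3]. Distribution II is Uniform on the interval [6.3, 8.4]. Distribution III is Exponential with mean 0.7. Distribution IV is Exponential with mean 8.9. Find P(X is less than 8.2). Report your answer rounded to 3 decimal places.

Conditional on each component, P(X < 8.2): I: 0.97561; II: 0.904762; III: 0.999992; IV: 0.602018.
By total probability, P(X < 8.2) = 0.25·0.97561 + 0.125·0.904762 + 0.125·0.999992 + 0.5·0.602018 = 0.783006.

0.783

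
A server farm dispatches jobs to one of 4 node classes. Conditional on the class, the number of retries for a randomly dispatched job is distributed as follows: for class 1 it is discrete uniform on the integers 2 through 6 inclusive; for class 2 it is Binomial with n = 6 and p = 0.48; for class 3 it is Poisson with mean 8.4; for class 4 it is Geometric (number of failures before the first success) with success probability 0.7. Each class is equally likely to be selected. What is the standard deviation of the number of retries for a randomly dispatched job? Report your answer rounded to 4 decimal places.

3.3859

Per component, 1: μ=4, E[X²]=18; 2: μ=2.88, E[X²]=9.792; 3: μ=8.4, E[X²]=78.96; 4: μ=0.428571, E[X²]=0.795918.
E[X] = 0.25·4 + 0.25·2.88 + 0.25·8.4 + 0.25·0.428571 = 3.92714.
E[X²] = 0.25·18 + 0.25·9.792 + 0.25·78.96 + 0.25·0.795918 = 26.887.
Var(X) = E[X²] − (E[X])² = 26.887 − 15.4225 = 11.4645.
SD(X) = √11.4645 = 3.38593.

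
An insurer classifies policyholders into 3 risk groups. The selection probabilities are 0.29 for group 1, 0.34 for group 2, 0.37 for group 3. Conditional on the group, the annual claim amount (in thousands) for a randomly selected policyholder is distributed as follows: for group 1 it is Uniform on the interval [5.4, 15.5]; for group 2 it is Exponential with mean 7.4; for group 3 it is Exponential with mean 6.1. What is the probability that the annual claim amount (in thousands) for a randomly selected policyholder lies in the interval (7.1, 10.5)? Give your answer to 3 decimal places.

Conditional on each group, P(7.1 < X < 10.5): 1: 0.336634; 2: 0.141124; 3: 0.133424.
By total probability, P(7.1 < X < 10.5) = 0.29·0.336634 + 0.34·0.141124 + 0.37·0.133424 = 0.194973.

0.195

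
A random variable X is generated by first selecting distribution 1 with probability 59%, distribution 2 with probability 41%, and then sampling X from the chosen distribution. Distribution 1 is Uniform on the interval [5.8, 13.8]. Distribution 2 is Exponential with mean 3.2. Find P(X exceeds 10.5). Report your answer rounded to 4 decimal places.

0.2588

Conditional on each component, P(X > 10.5): 1: 0.4125; 2: 0.0375813.
By total probability, P(X > 10.5) = 0.59·0.4125 + 0.41·0.0375813 = 0.258783.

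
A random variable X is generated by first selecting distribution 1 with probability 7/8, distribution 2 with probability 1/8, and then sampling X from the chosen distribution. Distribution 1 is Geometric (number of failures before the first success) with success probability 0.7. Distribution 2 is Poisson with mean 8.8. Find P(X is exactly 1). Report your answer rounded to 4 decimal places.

0.1839

Conditional on each component, P(X = 1): 1: 0.21; 2: 0.00132645.
By total probability, P(X = 1) = 0.875·0.21 + 0.125·0.00132645 = 0.183916.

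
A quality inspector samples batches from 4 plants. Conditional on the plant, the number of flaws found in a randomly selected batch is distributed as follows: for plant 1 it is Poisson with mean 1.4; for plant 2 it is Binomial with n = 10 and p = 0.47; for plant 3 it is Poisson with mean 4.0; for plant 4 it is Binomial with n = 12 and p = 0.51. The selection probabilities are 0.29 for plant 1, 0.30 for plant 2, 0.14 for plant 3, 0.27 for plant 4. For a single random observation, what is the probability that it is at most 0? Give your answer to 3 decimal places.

0.075

Conditional on each plant, P(X ≤ 0): 1: 0.246597; 2: 0.00174887; 3: 0.0183156; 4: 0.000191581.
By total probability, P(X ≤ 0) = 0.29·0.246597 + 0.3·0.00174887 + 0.14·0.0183156 + 0.27·0.000191581 = 0.0746537.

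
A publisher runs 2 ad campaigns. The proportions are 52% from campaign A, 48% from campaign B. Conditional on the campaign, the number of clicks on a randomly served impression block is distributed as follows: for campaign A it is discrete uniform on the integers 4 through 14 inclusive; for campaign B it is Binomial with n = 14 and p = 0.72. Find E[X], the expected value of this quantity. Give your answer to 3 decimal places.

Component means — A: 9; B: 10.08.
E[X] = 0.52·9 + 0.48·10.08 = 9.5184.

9.518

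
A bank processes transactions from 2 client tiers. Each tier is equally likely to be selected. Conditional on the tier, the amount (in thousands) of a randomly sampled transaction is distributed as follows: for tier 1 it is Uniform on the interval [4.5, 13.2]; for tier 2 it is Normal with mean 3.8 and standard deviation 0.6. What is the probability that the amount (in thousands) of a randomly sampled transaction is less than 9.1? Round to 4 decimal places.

Conditional on each tier, P(X < 9.1): 1: 0.528736; 2: 1.
By total probability, P(X < 9.1) = 0.5·0.528736 + 0.5·1 = 0.764368.

0.7644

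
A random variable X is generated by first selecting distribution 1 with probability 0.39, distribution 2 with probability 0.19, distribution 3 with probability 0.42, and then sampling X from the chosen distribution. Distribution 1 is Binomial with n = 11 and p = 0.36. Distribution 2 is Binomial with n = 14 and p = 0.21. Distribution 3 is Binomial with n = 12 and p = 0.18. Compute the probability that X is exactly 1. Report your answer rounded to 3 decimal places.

Conditional on each component, P(X = 1): 1: 0.0456557; 2: 0.137246; 3: 0.243448.
By total probability, P(X = 1) = 0.39·0.0456557 + 0.19·0.137246 + 0.42·0.243448 = 0.146131.

0.146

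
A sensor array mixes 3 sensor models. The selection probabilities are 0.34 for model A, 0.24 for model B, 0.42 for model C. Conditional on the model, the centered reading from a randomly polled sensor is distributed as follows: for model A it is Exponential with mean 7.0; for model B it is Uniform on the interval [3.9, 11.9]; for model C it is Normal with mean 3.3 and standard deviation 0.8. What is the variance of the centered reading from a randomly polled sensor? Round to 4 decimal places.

22.3628

Per component, A: μ=7, E[X²]=98; B: μ=7.9, E[X²]=67.7433; C: μ=3.3, E[X²]=11.53.
E[X] = 0.34·7 + 0.24·7.9 + 0.42·3.3 = 5.662.
E[X²] = 0.34·98 + 0.24·67.7433 + 0.42·11.53 = 54.421.
Var(X) = E[X²] − (E[X])² = 54.421 − 32.0582 = 22.3628.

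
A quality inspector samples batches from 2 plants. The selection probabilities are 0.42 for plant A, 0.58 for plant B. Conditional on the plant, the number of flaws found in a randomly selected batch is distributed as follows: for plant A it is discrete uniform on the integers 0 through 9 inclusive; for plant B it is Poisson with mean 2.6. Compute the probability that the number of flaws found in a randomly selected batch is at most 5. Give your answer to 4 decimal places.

0.8036

Conditional on each plant, P(X ≤ 5): A: 0.6; B: 0.950963.
By total probability, P(X ≤ 5) = 0.42·0.6 + 0.58·0.950963 = 0.803558.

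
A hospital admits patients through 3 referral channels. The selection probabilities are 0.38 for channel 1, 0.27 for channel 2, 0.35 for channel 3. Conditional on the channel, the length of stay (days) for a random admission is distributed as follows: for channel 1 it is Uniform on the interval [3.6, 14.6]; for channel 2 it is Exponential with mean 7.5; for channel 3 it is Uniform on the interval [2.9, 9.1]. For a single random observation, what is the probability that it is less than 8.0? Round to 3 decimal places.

Conditional on each channel, P(X < 8.0): 1: 0.4; 2: 0.655846; 3: 0.822581.
By total probability, P(X < 8.0) = 0.38·0.4 + 0.27·0.655846 + 0.35·0.822581 = 0.616982.

0.617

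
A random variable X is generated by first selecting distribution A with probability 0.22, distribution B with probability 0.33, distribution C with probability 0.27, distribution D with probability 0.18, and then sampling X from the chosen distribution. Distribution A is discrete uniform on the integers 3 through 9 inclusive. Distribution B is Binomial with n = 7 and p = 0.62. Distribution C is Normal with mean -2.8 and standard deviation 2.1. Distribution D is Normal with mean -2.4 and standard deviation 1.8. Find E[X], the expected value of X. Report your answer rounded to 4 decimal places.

Component means — A: 6; B: 4.34; C: -2.8; D: -2.4.
E[X] = 0.22·6 + 0.33·4.34 + 0.27·-2.8 + 0.18·-2.4 = 1.5642.

1.5642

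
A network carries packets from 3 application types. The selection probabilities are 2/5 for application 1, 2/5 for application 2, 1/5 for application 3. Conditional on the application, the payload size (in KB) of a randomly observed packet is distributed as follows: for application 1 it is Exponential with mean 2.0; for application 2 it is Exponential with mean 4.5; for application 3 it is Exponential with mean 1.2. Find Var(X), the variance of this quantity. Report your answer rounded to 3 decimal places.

11.910

Per component, 1: μ=2, E[X²]=8; 2: μ=4.5, E[X²]=40.5; 3: μ=1.2, E[X²]=2.88.
E[X] = 0.4·2 + 0.4·4.5 + 0.2·1.2 = 2.84.
E[X²] = 0.4·8 + 0.4·40.5 + 0.2·2.88 = 19.976.
Var(X) = E[X²] − (E[X])² = 19.976 − 8.0656 = 11.9104.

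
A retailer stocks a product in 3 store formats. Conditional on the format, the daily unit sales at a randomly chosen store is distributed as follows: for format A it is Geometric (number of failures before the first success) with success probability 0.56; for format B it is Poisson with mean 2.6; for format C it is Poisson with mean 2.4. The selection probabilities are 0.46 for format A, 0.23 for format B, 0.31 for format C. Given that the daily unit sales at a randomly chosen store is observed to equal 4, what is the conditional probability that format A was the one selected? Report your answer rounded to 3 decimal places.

Likelihoods P(X=4 | ·): A: 0.0209893; B: 0.141422; C: 0.125408.
Posterior ∝ prior × likelihood. Numerator for A: 0.46·0.0209893 = 0.0096551.
Normalizing constant: 0.46·0.0209893 + 0.23·0.141422 + 0.31·0.125408 = 0.0810588.
P(A | observation) = 0.0096551 / 0.0810588 = 0.119112.

0.119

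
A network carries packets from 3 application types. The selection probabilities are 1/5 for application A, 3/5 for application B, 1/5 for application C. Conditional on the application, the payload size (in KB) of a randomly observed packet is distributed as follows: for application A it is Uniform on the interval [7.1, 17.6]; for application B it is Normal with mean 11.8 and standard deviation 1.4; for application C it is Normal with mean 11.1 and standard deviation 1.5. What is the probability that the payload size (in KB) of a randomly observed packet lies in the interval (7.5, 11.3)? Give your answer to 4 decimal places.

0.3970

Conditional on each application, P(7.5 < X < 11.3): A: 0.361905; B: 0.359427; C: 0.544838.
By total probability, P(7.5 < X < 11.3) = 0.2·0.361905 + 0.6·0.359427 + 0.2·0.544838 = 0.397005.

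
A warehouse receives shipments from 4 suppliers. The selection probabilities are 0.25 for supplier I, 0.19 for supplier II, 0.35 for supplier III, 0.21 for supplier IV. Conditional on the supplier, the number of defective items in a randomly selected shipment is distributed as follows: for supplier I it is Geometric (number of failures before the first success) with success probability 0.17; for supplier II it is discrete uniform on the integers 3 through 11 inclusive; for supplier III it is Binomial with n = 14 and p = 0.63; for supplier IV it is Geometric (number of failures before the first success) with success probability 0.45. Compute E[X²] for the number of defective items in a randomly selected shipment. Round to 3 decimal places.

For each component E[X²] = Var + (mean)², giving I: 52.5571; II: 55.6667; III: 81.0558; IV: 4.20988.
Overall E[X²] = 0.25·52.5571 + 0.19·55.6667 + 0.35·81.0558 + 0.21·4.20988 = 52.9695.

52.970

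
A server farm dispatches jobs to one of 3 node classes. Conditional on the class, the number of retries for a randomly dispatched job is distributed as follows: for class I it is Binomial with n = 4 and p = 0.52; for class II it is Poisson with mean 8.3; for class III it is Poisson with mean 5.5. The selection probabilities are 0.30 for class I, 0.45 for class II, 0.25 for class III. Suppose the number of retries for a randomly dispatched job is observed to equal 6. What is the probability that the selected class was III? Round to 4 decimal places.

Likelihoods P(X=6 | ·): I: 0; II: 0.112847; III: 0.157117.
Posterior ∝ prior × likelihood. Numerator for III: 0.25·0.157117 = 0.0392793.
Normalizing constant: 0.3·0 + 0.45·0.112847 + 0.25·0.157117 = 0.0900607.
P(III | observation) = 0.0392793 / 0.0900607 = 0.436143.

0.4361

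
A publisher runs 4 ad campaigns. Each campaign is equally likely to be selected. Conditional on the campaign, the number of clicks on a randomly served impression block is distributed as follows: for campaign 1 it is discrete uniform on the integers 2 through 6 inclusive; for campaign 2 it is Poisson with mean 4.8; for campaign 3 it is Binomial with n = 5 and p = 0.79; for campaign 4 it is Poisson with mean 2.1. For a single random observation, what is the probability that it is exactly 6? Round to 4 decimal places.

Conditional on each campaign, P(X = 6): 1: 0.2; 2: 0.139798; 3: 0; 4: 0.014587.
By total probability, P(X = 6) = 0.25·0.2 + 0.25·0.139798 + 0.25·0 + 0.25·0.014587 = 0.0885963.

0.0886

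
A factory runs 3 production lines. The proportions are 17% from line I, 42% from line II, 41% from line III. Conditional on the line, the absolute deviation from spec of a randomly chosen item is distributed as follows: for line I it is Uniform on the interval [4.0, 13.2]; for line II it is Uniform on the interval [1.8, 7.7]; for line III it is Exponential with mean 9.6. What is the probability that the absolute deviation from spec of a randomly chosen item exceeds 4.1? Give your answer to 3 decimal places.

Conditional on each line, P(X > 4.1): I: 0.98913; II: 0.610169; III: 0.652409.
By total probability, P(X > 4.1) = 0.17·0.98913 + 0.42·0.610169 + 0.41·0.652409 = 0.691911.

0.692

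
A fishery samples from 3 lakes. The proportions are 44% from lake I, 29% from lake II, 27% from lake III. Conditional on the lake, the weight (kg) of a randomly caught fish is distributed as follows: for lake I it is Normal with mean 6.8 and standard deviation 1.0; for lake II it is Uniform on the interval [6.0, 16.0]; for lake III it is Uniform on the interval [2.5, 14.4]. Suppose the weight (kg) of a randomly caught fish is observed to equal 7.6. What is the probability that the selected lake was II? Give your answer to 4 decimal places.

0.1619

Likelihoods f(7.6 | ·): I: 0.289692; II: 0.1; III: 0.0840336.
Posterior ∝ prior × likelihood. Numerator for II: 0.29·0.1 = 0.029.
Normalizing constant: 0.44·0.289692 + 0.29·0.1 + 0.27·0.0840336 = 0.179153.
P(II | observation) = 0.029 / 0.179153 = 0.161872.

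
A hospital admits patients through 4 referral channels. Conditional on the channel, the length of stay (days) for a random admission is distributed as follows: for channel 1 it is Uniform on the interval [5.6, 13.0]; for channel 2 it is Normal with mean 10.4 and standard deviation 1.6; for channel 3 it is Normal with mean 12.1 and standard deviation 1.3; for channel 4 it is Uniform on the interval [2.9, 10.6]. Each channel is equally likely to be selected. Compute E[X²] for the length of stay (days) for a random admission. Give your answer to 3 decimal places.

For each component E[X²] = Var + (mean)², giving 1: 91.0533; 2: 110.72; 3: 148.1; 4: 50.5033.
Overall E[X²] = 0.25·91.0533 + 0.25·110.72 + 0.25·148.1 + 0.25·50.5033 = 100.094.

100.094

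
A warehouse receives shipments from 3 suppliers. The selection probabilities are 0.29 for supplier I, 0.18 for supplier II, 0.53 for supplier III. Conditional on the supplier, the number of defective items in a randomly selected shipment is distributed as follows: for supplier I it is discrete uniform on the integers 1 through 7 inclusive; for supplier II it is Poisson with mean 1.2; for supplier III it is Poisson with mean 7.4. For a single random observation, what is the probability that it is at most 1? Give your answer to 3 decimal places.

0.163

Conditional on each supplier, P(X ≤ 1): I: 0.142857; II: 0.662627; III: 0.00513452.
By total probability, P(X ≤ 1) = 0.29·0.142857 + 0.18·0.662627 + 0.53·0.00513452 = 0.163423.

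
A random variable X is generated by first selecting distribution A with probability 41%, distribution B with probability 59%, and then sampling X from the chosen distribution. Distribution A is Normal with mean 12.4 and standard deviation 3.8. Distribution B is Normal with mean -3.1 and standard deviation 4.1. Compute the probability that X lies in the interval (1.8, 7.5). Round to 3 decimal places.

0.105

Conditional on each component, P(1.8 < X < 7.5): A: 0.095977; B: 0.111156.
By total probability, P(1.8 < X < 7.5) = 0.41·0.095977 + 0.59·0.111156 = 0.104933.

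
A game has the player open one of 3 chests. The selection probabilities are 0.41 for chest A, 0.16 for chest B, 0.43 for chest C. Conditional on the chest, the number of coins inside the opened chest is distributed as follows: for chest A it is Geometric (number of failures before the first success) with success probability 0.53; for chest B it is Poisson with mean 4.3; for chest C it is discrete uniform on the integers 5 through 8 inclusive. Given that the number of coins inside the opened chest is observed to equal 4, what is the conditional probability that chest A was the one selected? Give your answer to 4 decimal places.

Likelihoods P(X=4 | ·): A: 0.0258623; B: 0.193284; C: 0.
Posterior ∝ prior × likelihood. Numerator for A: 0.41·0.0258623 = 0.0106035.
Normalizing constant: 0.41·0.0258623 + 0.16·0.193284 + 0.43·0 = 0.041529.
P(A | observation) = 0.0106035 / 0.041529 = 0.255329.

0.2553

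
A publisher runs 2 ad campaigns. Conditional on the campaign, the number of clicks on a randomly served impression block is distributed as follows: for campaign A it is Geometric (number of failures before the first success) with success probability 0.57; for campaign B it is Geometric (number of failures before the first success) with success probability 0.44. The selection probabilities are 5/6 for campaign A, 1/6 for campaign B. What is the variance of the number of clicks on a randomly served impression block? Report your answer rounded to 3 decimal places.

Per component, A: μ=0.754386, E[X²]=1.89258; B: μ=1.27273, E[X²]=4.5124.
E[X] = 0.833333·0.754386 + 0.166667·1.27273 = 0.840776.
E[X²] = 0.833333·1.89258 + 0.166667·4.5124 = 2.32922.
Var(X) = E[X²] − (E[X])² = 2.32922 − 0.706905 = 1.62231.

1.622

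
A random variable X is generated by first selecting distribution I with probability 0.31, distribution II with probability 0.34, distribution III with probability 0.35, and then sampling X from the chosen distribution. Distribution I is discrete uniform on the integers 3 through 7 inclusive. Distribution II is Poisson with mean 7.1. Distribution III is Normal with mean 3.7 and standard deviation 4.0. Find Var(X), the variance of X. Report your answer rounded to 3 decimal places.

10.658

Per component, I: μ=5, E[X²]=27; II: μ=7.1, E[X²]=57.51; III: μ=3.7, E[X²]=29.69.
E[X] = 0.31·5 + 0.34·7.1 + 0.35·3.7 = 5.259.
E[X²] = 0.31·27 + 0.34·57.51 + 0.35·29.69 = 38.3149.
Var(X) = E[X²] − (E[X])² = 38.3149 − 27.6571 = 10.6578.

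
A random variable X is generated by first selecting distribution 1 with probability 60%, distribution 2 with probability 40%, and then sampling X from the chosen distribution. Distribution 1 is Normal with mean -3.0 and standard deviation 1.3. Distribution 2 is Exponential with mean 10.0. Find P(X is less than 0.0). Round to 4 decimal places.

0.5937

Conditional on each component, P(X < 0.0): 1: 0.989492; 2: 0.
By total probability, P(X < 0.0) = 0.6·0.989492 + 0.4·0 = 0.593695.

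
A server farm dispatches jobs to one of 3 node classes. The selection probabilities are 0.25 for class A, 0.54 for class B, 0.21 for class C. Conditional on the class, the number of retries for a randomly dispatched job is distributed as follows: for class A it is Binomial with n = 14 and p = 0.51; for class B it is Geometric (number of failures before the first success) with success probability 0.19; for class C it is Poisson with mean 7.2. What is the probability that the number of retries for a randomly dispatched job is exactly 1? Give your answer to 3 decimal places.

Conditional on each class, P(X = 1): A: 0.000670266; B: 0.1539; C: 0.00537542.
By total probability, P(X = 1) = 0.25·0.000670266 + 0.54·0.1539 + 0.21·0.00537542 = 0.0844024.

0.084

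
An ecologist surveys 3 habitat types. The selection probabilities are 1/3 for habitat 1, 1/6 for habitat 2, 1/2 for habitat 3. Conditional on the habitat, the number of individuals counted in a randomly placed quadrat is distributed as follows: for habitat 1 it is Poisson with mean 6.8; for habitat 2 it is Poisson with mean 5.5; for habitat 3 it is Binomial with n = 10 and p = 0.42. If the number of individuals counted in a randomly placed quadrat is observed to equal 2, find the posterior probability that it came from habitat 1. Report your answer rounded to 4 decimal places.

0.1231

Likelihoods P(X=2 | ·): 1: 0.0257505; 2: 0.0618124; 3: 0.101656.
Posterior ∝ prior × likelihood. Numerator for 1: 0.333333·0.0257505 = 0.00858349.
Normalizing constant: 0.333333·0.0257505 + 0.166667·0.0618124 + 0.5·0.101656 = 0.0697138.
P(1 | observation) = 0.00858349 / 0.0697138 = 0.123125.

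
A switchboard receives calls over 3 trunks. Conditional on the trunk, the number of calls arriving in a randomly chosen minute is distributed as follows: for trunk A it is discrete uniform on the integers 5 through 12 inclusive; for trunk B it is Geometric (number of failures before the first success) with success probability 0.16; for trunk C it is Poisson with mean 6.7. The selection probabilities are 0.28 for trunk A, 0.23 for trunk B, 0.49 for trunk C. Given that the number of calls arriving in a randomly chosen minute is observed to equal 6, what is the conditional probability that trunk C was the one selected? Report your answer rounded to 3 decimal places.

0.613

Likelihoods P(X=6 | ·): A: 0.125; B: 0.0562077; C: 0.154648.
Posterior ∝ prior × likelihood. Numerator for C: 0.49·0.154648 = 0.0757773.
Normalizing constant: 0.28·0.125 + 0.23·0.0562077 + 0.49·0.154648 = 0.123705.
P(C | observation) = 0.0757773 / 0.123705 = 0.612564.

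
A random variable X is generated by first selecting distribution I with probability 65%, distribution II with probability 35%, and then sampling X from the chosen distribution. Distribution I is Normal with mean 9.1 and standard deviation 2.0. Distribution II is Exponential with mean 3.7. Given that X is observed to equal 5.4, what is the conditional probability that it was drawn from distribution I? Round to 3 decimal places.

Likelihoods f(5.4 | ·): I: 0.0360324; II: 0.0628005.
Posterior ∝ prior × likelihood. Numerator for I: 0.65·0.0360324 = 0.0234211.
Normalizing constant: 0.65·0.0360324 + 0.35·0.0628005 = 0.0454013.
P(I | observation) = 0.0234211 / 0.0454013 = 0.515869.

0.516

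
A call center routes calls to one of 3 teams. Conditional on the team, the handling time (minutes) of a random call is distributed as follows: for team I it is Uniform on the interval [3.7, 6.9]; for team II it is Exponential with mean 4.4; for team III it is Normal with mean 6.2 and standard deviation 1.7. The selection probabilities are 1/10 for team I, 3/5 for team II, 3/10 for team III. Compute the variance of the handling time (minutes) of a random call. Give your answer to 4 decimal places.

Per component, I: μ=5.3, E[X²]=28.9433; II: μ=4.4, E[X²]=38.72; III: μ=6.2, E[X²]=41.33.
E[X] = 0.1·5.3 + 0.6·4.4 + 0.3·6.2 = 5.03.
E[X²] = 0.1·28.9433 + 0.6·38.72 + 0.3·41.33 = 38.5253.
Var(X) = E[X²] − (E[X])² = 38.5253 − 25.3009 = 13.2244.

13.2244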